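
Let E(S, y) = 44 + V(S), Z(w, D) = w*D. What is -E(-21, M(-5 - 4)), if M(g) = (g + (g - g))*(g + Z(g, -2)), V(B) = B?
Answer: -23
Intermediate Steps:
Z(w, D) = D*w
M(g) = -g² (M(g) = (g + (g - g))*(g - 2*g) = (g + 0)*(-g) = g*(-g) = -g²)
E(S, y) = 44 + S
-E(-21, M(-5 - 4)) = -(44 - 21) = -1*23 = -23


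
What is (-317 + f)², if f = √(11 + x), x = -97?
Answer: (317 - I*√86)² ≈ 1.004e+5 - 5879.5*I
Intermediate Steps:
f = I*√86 (f = √(11 - 97) = √(-86) = I*√86 ≈ 9.2736*I)
(-317 + f)² = (-317 + I*√86)²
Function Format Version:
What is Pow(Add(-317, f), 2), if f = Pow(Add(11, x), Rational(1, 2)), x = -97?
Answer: Pow(Add(317, Mul(-1, I, Pow(86, Rational(1, 2)))), 2) ≈ Add(1.0040e+5, Mul(-5879.5, I))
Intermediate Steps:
f = Mul(I, Pow(86, Rational(1, 2))) (f = Pow(Add(11, -97), Rational(1, 2)) = Pow(-86, Rational(1, 2)) = Mul(I, Pow(86, Rational(1, 2))) ≈ Mul(9.2736, I))
Pow(Add(-317, f), 2) = Pow(Add(-317, Mul(I, Pow(86, Rational(1, 2)))), 2)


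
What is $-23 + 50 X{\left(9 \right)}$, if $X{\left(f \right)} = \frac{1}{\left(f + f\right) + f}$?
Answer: $- \frac{571}{27} \approx -21.148$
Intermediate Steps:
$X{\left(f \right)} = \frac{1}{3 f}$ ($X{\left(f \right)} = \frac{1}{2 f + f} = \frac{1}{3 f}$)
$-23 + 50 X{\left(9 \right)} = -23 + 50 \frac{1}{3 \cdot 9} = -23 + 50 \cdot \frac{1}{3} \cdot \frac{1}{9} = -23 + 50 \cdot \frac{1}{27} = -23 + \frac{50}{27} = - \frac{571}{27}$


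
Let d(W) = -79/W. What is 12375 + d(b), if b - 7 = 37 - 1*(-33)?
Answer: 952796/77 ≈ 12374.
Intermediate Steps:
b = 77 (b = 7 + (37 - 1*(-33)) = 7 + (37 + 33) = 7 + 70 = 77)
12375 + d(b) = 12375 - 79/77 = 952796/77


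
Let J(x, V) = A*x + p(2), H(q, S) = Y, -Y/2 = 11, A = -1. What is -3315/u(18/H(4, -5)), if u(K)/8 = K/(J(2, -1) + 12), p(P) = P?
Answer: 12155/2 ≈ 6077.5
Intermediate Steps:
Y = -22 (Y = -2*11 = -22)
H(q, S) = -22
J(x, V) = 2 - x (J(x, V) = -x + 2 = 2 - x)
u(K) = 2*K/3 (u(K) = 8*(K/((2 - 1*2) + 12)) = 8*(K/((2 - 2) + 12)) = 8*(K/(0 + 12)) = 8*(K/12) = 2*K/3)
-3315/u(18/H(4, -5)) = -3315/(2*(18/(-22))/3) = -3315/(2*(18*(-1/22))/3) = -3315/((⅔)*(-9/11)) = -3315/(-6/11) = -3315*(-11/6) = 12155/2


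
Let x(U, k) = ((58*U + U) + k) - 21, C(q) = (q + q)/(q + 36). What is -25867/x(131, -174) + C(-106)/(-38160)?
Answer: -162965867/47464200 ≈ -3.4334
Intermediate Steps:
C(q) = 2*q/(36 + q) (C(q) = (2*q)/(36 + q) = 2*q/(36 + q))
x(U, k) = -21 + k + 59*U (x(U, k) = (59*U + k) - 21 = (k + 59*U) - 21 = -21 + k + 59*U)
-25867/x(131, -174) + C(-106)/(-38160) = -25867/(-21 - 174 + 59*131) + (2*(-106)/(36 - 106))/(-38160) = -25867/(-21 - 174 + 7729) + (2*(-106)/(-70))*(-1/38160) = -25867/7534 + (2*(-106)*(-1/70))*(-1/38160) = -25867*1/7534 + (106/35)*(-1/38160) = -25867/7534 - 1/12600 = -162965867/47464200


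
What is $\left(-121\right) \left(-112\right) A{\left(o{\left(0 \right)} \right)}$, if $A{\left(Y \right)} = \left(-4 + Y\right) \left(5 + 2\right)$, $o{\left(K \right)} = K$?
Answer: $-379456$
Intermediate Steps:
$A{\left(Y \right)} = -28 + 7 Y$ ($A{\left(Y \right)} = \left(-4 + Y\right) 7 = -28 + 7 Y$)
$\left(-121\right) \left(-112\right) A{\left(o{\left(0 \right)} \right)} = \left(-121\right) \left(-112\right) \left(-28 + 7 \cdot 0\right) = 13552 \left(-28 + 0\right) = 13552 \left(-28\right) = -379456$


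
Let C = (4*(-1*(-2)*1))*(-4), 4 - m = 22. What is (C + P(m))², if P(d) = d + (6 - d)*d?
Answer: 232324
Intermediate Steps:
m = -18 (m = 4 - 1*22 = 4 - 22 = -18)
P(d) = d + d*(6 - d)
C = -32 (C = (4*(2*1))*(-4) = (4*2)*(-4) = 8*(-4) = -32)
(C + P(m))² = (-32 - 18*(7 - 1*(-18)))² = (-32 - 18*(7 + 18))² = (-32 - 18*25)² = (-32 - 450)² = (-482)² = 232324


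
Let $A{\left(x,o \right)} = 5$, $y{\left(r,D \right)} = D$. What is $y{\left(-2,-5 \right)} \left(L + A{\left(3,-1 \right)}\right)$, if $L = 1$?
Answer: $-30$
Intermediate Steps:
$y{\left(-2,-5 \right)} \left(L + A{\left(3,-1 \right)}\right) = - 5 \left(1 + 5\right) = \left(-5\right) 6 = -30$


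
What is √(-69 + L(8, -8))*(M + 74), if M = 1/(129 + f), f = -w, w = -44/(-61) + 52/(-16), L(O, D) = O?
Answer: 2375126*I*√61/32093 ≈ 578.02*I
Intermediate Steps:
w = -617/244 (w = -44*(-1/61) + 52*(-1/16) = 44/61 - 13/4 = -617/244 ≈ -2.5287)
f = 617/244 (f = -1*(-617/244) = 617/244 ≈ 2.5287)
M = 244/32093 (M = 1/(129 + 617/244) = 1/(32093/244) = 244/32093 ≈ 0.0076029)
√(-69 + L(8, -8))*(M + 74) = √(-69 + 8)*(244/32093 + 74) = √(-61)*(2375126/32093) = (I*√61)*(2375126/32093) = 2375126*I*√61/32093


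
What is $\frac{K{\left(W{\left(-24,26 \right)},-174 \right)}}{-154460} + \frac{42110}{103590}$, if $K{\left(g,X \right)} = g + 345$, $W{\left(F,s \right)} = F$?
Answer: $\frac{647105821}{1600051140} \approx 0.40443$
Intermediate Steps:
$K{\left(g,X \right)} = 345 + g$
$\frac{K{\left(W{\left(-24,26 \right)},-174 \right)}}{-154460} + \frac{42110}{103590} = \frac{345 - 24}{-154460} + \frac{42110}{103590} = 321 \left(- \frac{1}{154460}\right) + 42110 \cdot \frac{1}{103590} = - \frac{321}{154460} + \frac{4211}{10359} = \frac{647105821}{1600051140}$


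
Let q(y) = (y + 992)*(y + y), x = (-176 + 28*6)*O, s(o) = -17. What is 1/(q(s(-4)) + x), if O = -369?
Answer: -1/30198 ≈ -3.3115e-5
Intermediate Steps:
x = 2952 (x = (-176 + 28*6)*(-369) = (-176 + 168)*(-369) = -8*(-369) = 2952)
q(y) = 2*y*(992 + y) (q(y) = (992 + y)*(2*y) = 2*y*(992 + y))
1/(q(s(-4)) + x) = 1/(2*(-17)*(992 - 17) + 2952) = 1/(2*(-17)*975 + 2952) = 1/(-33150 + 2952) = 1/(-30198) = -1/30198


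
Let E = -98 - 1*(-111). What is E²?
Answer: 169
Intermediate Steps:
E = 13 (E = -98 + 111 = 13)
E² = 13² = 169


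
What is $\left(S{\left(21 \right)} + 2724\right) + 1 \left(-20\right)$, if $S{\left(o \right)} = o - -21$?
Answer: $2746$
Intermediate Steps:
$S{\left(o \right)} = 21 + o$ ($S{\left(o \right)} = o + 21 = 21 + o$)
$\left(S{\left(21 \right)} + 2724\right) + 1 \left(-20\right) = \left(\left(21 + 21\right) + 2724\right) + 1 \left(-20\right) = \left(42 + 2724\right) - 20 = 2766 - 20 = 2746$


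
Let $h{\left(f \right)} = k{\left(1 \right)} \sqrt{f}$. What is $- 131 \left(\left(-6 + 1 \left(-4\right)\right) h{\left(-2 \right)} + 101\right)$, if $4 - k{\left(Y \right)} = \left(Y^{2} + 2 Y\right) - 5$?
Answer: $-13231 + 7860 i \sqrt{2} \approx -13231.0 + 11116.0 i$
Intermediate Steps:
$k{\left(Y \right)} = 9 - Y^{2} - 2 Y$ ($k{\left(Y \right)} = 4 - \left(\left(Y^{2} + 2 Y\right) - 5\right) = 4 - \left(-5 + Y^{2} + 2 Y\right) = 9 - Y^{2} - 2 Y$)
$h{\left(f \right)} = 6 \sqrt{f}$ ($h{\left(f \right)} = \left(9 - 1^{2} - 2\right) \sqrt{f} = \left(9 - 1 - 2\right) \sqrt{f} = 6 \sqrt{f}$)
$- 131 \left(\left(-6 + 1 \left(-4\right)\right) h{\left(-2 \right)} + 101\right) = - 131 \left(\left(-6 + 1 \left(-4\right)\right) 6 \sqrt{-2} + 101\right) = - 131 \left(\left(-6 - 4\right) 6 i \sqrt{2} + 101\right) = - 131 \left(- 10 \cdot 6 i \sqrt{2} + 101\right) = - 131 \left(- 60 i \sqrt{2} + 101\right) = - 131 \left(101 - 60 i \sqrt{2}\right) = -13231 + 7860 i \sqrt{2}$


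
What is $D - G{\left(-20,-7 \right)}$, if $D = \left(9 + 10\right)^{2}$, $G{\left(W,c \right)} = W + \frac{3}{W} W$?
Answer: $378$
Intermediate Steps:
$G{\left(W,c \right)} = 3 + W$ ($G{\left(W,c \right)} = W + 3 = 3 + W$)
$D = 361$ ($D = 19^{2} = 361$)
$D - G{\left(-20,-7 \right)} = 361 - \left(3 - 20\right) = 361 - -17 = 361 + 17 = 378$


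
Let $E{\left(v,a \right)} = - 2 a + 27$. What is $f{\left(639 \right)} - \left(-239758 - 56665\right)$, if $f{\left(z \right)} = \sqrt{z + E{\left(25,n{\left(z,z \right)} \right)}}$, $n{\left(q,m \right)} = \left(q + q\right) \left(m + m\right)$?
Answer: $296423 + 3 i \sqrt{362878} \approx 2.9642 \cdot 10^{5} + 1807.2 i$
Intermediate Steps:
$n{\left(q,m \right)} = 4 m q$ ($n{\left(q,m \right)} = 2 q 2 m = 4 m q$)
$E{\left(v,a \right)} = 27 - 2 a$
$f{\left(z \right)} = \sqrt{27 + z - 8 z^{2}}$ ($f{\left(z \right)} = \sqrt{z - \left(-27 + 2 \cdot 4 z z\right)} = \sqrt{z - \left(-27 + 2 \cdot 4 z^{2}\right)} = \sqrt{z - \left(-27 + 8 z^{2}\right)} = \sqrt{27 + z - 8 z^{2}}$)
$f{\left(639 \right)} - \left(-239758 - 56665\right) = \sqrt{27 + 639 - 8 \cdot 639^{2}} - \left(-239758 - 56665\right) = \sqrt{27 + 639 - 3266568} - -296423 = \sqrt{27 + 639 - 3266568} + 296423 = \sqrt{-3265902} + 296423 = 3 i \sqrt{362878} + 296423 = 296423 + 3 i \sqrt{362878}$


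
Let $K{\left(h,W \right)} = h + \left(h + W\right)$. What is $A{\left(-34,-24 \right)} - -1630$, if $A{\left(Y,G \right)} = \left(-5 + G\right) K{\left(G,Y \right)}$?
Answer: $4008$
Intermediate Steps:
$K{\left(h,W \right)} = W + 2 h$ ($K{\left(h,W \right)} = h + \left(W + h\right) = W + 2 h$)
$A{\left(Y,G \right)} = \left(-5 + G\right) \left(Y + 2 G\right)$
$A{\left(-34,-24 \right)} - -1630 = \left(-5 - 24\right) \left(-34 + 2 \left(-24\right)\right) - -1630 = - 29 \left(-34 - 48\right) + 1630 = \left(-29\right) \left(-82\right) + 1630 = 2378 + 1630 = 4008$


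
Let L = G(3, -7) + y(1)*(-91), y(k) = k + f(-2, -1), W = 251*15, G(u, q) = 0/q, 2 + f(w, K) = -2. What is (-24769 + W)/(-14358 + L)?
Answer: 21004/14085 ≈ 1.4912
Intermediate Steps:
f(w, K) = -4 (f(w, K) = -2 - 2 = -4)
G(u, q) = 0
W = 3765
y(k) = -4 + k (y(k) = k - 4 = -4 + k)
L = 273 (L = 0 + (-4 + 1)*(-91) = 0 - 3*(-91) = 0 + 273 = 273)
(-24769 + W)/(-14358 + L) = (-24769 + 3765)/(-14358 + 273) = -21004/(-14085) = -21004*(-1/14085) = 21004/14085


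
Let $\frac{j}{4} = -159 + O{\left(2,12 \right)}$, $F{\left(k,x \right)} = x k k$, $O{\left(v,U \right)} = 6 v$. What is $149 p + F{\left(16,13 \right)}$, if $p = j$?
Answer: $-84284$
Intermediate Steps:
$F{\left(k,x \right)} = x k^{2}$ ($F{\left(k,x \right)} = k x k = x k^{2}$)
$j = -588$ ($j = 4 \left(-159 + 6 \cdot 2\right) = 4 \left(-159 + 12\right) = 4 \left(-147\right) = -588$)
$p = -588$
$149 p + F{\left(16,13 \right)} = 149 \left(-588\right) + 13 \cdot 16^{2} = -87612 + 13 \cdot 256 = -87612 + 3328 = -84284$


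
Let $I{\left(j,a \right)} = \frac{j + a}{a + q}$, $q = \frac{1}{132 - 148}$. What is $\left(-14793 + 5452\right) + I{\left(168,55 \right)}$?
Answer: $- \frac{8207171}{879} \approx -9336.9$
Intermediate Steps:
$q = - \frac{1}{16}$ ($q = \frac{1}{-16} = - \frac{1}{16} \approx -0.0625$)
$I{\left(j,a \right)} = \frac{a + j}{- \frac{1}{16} + a}$ ($I{\left(j,a \right)} = \frac{j + a}{a - \frac{1}{16}} = \frac{a + j}{- \frac{1}{16} + a}$)
$\left(-14793 + 5452\right) + I{\left(168,55 \right)} = \left(-14793 + 5452\right) + \frac{16 \left(55 + 168\right)}{-1 + 16 \cdot 55} = -9341 + 16 \frac{1}{-1 + 880} \cdot 223 = -9341 + 16 \cdot \frac{1}{879} \cdot 223 = -9341 + \frac{3568}{879} = - \frac{8207171}{879}$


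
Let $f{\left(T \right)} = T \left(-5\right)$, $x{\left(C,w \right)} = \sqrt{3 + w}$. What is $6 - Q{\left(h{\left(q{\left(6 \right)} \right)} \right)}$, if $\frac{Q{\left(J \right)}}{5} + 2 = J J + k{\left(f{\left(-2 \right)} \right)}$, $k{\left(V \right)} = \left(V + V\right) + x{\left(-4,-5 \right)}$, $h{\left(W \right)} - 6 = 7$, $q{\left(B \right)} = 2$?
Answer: $-929 - 5 i \sqrt{2} \approx -929.0 - 7.0711 i$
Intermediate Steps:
$h{\left(W \right)} = 13$ ($h{\left(W \right)} = 6 + 7 = 13$)
$f{\left(T \right)} = - 5 T$
$k{\left(V \right)} = 2 V + i \sqrt{2}$ ($k{\left(V \right)} = \left(V + V\right) + \sqrt{3 - 5} = 2 V + \sqrt{-2} = 2 V + i \sqrt{2}$)
$Q{\left(J \right)} = 90 + 5 J^{2} + 5 i \sqrt{2}$ ($Q{\left(J \right)} = -10 + 5 \left(J J + \left(2 \left(\left(-5\right) \left(-2\right)\right) + i \sqrt{2}\right)\right) = -10 + 5 \left(J^{2} + \left(2 \cdot 10 + i \sqrt{2}\right)\right) = -10 + 5 \left(J^{2} + \left(20 + i \sqrt{2}\right)\right) = -10 + 5 \left(20 + J^{2} + i \sqrt{2}\right) = -10 + \left(100 + 5 J^{2} + 5 i \sqrt{2}\right) = 90 + 5 J^{2} + 5 i \sqrt{2}$)
$6 - Q{\left(h{\left(q{\left(6 \right)} \right)} \right)} = 6 - \left(90 + 5 \cdot 13^{2} + 5 i \sqrt{2}\right) = 6 - \left(90 + 5 \cdot 169 + 5 i \sqrt{2}\right) = 6 - \left(90 + 845 + 5 i \sqrt{2}\right) = 6 - \left(935 + 5 i \sqrt{2}\right) = -929 - 5 i \sqrt{2}$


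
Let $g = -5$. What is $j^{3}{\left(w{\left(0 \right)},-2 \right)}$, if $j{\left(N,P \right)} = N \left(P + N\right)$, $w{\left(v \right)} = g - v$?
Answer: $42875$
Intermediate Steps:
$w{\left(v \right)} = -5 - v$
$j{\left(N,P \right)} = N \left(N + P\right)$
$j^{3}{\left(w{\left(0 \right)},-2 \right)} = \left(\left(-5 - 0\right) \left(\left(-5 - 0\right) - 2\right)\right)^{3} = \left(\left(-5 + 0\right) \left(\left(-5 + 0\right) - 2\right)\right)^{3} = \left(- 5 \left(-5 - 2\right)\right)^{3} = \left(\left(-5\right) \left(-7\right)\right)^{3} = 35^{3} = 42875$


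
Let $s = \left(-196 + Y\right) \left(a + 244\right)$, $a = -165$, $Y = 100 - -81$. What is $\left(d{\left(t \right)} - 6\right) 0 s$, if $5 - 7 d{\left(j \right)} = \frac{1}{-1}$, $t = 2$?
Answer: $0$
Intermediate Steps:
$Y = 181$ ($Y = 100 + 81 = 181$)
$d{\left(j \right)} = \frac{6}{7}$ ($d{\left(j \right)} = \frac{5}{7} - \frac{1}{7 \left(-1\right)} = \frac{5}{7} - - \frac{1}{7} = \frac{5}{7} + \frac{1}{7} = \frac{6}{7}$)
$s = -1185$ ($s = \left(-196 + 181\right) \left(-165 + 244\right) = \left(-15\right) 79 = -1185$)
$\left(d{\left(t \right)} - 6\right) 0 s = \left(\frac{6}{7} - 6\right) 0 \left(-1185\right) = \left(- \frac{36}{7}\right) 0 \left(-1185\right) = 0 \left(-1185\right) = 0$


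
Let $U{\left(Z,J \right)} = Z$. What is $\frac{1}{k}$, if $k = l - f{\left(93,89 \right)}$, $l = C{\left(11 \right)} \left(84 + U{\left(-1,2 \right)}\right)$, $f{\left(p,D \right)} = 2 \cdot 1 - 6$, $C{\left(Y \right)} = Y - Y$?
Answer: $\frac{1}{4} \approx 0.25$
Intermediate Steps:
$C{\left(Y \right)} = 0$
$f{\left(p,D \right)} = -4$ ($f{\left(p,D \right)} = 2 - 6 = -4$)
$l = 0$ ($l = 0 \left(84 - 1\right) = 0 \cdot 83 = 0$)
$k = 4$ ($k = 0 - -4 = 0 + 4 = 4$)
$\frac{1}{k} = \frac{1}{4}$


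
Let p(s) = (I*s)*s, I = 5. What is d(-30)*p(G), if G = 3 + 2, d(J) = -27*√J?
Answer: -3375*I*√30 ≈ -18486.0*I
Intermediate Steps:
G = 5
p(s) = 5*s² (p(s) = (5*s)*s = 5*s²)
d(-30)*p(G) = (-27*I*√30)*(5*5²) = (-27*I*√30)*(5*25) = -27*I*√30*125 = -3375*I*√30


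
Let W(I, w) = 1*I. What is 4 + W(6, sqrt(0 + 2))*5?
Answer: 34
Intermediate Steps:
W(I, w) = I
4 + W(6, sqrt(0 + 2))*5 = 4 + 6*5 = 4 + 30 = 34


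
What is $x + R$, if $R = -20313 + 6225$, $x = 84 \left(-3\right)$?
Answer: $-14340$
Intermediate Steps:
$x = -252$
$R = -14088$
$x + R = -252 - 14088 = -14340$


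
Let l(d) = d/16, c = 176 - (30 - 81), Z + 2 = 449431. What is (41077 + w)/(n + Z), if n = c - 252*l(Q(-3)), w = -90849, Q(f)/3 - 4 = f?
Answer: -199088/1798435 ≈ -0.11070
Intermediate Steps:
Q(f) = 12 + 3*f
Z = 449429 (Z = -2 + 449431 = 449429)
c = 227 (c = 176 - 1*(-51) = 176 + 51 = 227)
l(d) = d/16 (l(d) = d*(1/16) = d/16)
n = 719/4 (n = 227 - 63*(12 + 3*(-3))/4 = 227 - 63*(12 - 9)/4 = 227 - 63*3/4 = 227 - 252*3/16 = 227 - 189/4 = 719/4 ≈ 179.75)
(41077 + w)/(n + Z) = (41077 - 90849)/(719/4 + 449429) = -49772/1798435/4 = -49772*4/1798435 = -199088/1798435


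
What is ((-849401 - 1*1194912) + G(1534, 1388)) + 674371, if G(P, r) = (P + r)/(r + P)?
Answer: -1369941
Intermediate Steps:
G(P, r) = 1 (G(P, r) = (P + r)/(P + r) = 1)
((-849401 - 1*1194912) + G(1534, 1388)) + 674371 = ((-849401 - 1*1194912) + 1) + 674371 = ((-849401 - 1194912) + 1) + 674371 = (-2044313 + 1) + 674371 = -2044312 + 674371 = -1369941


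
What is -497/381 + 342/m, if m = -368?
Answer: -156599/70104 ≈ -2.2338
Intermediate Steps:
-497/381 + 342/m = -497/381 + 342/(-368) = -497*1/381 + 342*(-1/368) = -497/381 - 171/184 = -156599/70104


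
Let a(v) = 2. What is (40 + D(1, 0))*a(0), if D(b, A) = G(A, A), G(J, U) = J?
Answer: 80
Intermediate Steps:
D(b, A) = A
(40 + D(1, 0))*a(0) = (40 + 0)*2 = 40*2 = 80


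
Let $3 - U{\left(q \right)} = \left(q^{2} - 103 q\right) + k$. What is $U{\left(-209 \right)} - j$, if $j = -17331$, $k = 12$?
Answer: $-47886$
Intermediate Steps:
$U{\left(q \right)} = -9 - q^{2} + 103 q$ ($U{\left(q \right)} = 3 - \left(\left(q^{2} - 103 q\right) + 12\right) = 3 - \left(12 + q^{2} - 103 q\right) = -9 - q^{2} + 103 q$)
$U{\left(-209 \right)} - j = \left(-9 - \left(-209\right)^{2} + 103 \left(-209\right)\right) - -17331 = \left(-9 - 43681 - 21527\right) + 17331 = -65217 + 17331 = -47886$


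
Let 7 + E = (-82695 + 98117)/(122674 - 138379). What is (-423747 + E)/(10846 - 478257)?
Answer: 6655071992/7340689755 ≈ 0.90660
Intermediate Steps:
E = -125357/15705 (E = -7 + (-82695 + 98117)/(122674 - 138379) = -7 + 15422/(-15705) = -7 + 15422*(-1/15705) = -7 - 15422/15705 = -125357/15705 ≈ -7.9820)
(-423747 + E)/(10846 - 478257) = (-423747 - 125357/15705)/(10846 - 478257) = -6655071992/15705/(-467411) = -6655071992/15705*(-1/467411) = 6655071992/7340689755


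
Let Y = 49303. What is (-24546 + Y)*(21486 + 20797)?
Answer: 1046800231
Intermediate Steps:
(-24546 + Y)*(21486 + 20797) = (-24546 + 49303)*(21486 + 20797) = 24757*42283 = 1046800231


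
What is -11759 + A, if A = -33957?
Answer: -45716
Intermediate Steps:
-11759 + A = -11759 - 33957 = -45716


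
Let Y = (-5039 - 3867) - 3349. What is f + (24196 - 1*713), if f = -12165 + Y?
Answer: -937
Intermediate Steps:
Y = -12255 (Y = -8906 - 3349 = -12255)
f = -24420 (f = -12165 - 12255 = -24420)
f + (24196 - 1*713) = -24420 + (24196 - 1*713) = -24420 + (24196 - 713) = -24420 + 23483 = -937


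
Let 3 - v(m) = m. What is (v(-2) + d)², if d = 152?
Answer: 24649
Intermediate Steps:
v(m) = 3 - m
(v(-2) + d)² = ((3 - 1*(-2)) + 152)² = ((3 + 2) + 152)² = (5 + 152)² = 157² = 24649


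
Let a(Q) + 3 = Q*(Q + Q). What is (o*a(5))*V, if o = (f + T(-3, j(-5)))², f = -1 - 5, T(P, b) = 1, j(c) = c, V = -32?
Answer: -37600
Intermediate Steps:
a(Q) = -3 + 2*Q² (a(Q) = -3 + Q*(Q + Q) = -3 + Q*(2*Q) = -3 + 2*Q²)
f = -6
o = 25 (o = (-6 + 1)² = (-5)² = 25)
(o*a(5))*V = (25*(-3 + 2*5²))*(-32) = (25*(-3 + 2*25))*(-32) = (25*(-3 + 50))*(-32) = (25*47)*(-32) = 1175*(-32) = -37600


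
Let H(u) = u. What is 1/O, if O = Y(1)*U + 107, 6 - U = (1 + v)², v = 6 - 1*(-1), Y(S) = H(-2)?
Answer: 1/223 ≈ 0.0044843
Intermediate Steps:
Y(S) = -2
v = 7 (v = 6 + 1 = 7)
U = -58 (U = 6 - (1 + 7)² = 6 - 1*8² = 6 - 1*64 = 6 - 64 = -58)
O = 223 (O = -2*(-58) + 107 = 116 + 107 = 223)
1/O = 1/223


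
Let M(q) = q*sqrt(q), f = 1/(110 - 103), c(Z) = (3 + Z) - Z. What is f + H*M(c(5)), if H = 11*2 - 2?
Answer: 1/7 + 60*sqrt(3) ≈ 104.07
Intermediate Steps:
c(Z) = 3
f = 1/7 ≈ 0.14286
M(q) = q**(3/2)
H = 20 (H = 22 - 2 = 20)
f + H*M(c(5)) = 1/7 + 20*3**(3/2) = 1/7 + 20*(3*sqrt(3)) = 1/7 + 60*sqrt(3)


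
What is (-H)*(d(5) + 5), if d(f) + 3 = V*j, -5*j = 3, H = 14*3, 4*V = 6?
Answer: -231/5 ≈ -46.200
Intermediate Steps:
V = 3/2 (V = (¼)*6 = 3/2 ≈ 1.5000)
H = 42
j = -⅗ (j = -⅕*3 = -⅗ ≈ -0.60000)
d(f) = -39/10 (d(f) = -3 + (3/2)*(-⅗) = -3 - 9/10 = -39/10)
(-H)*(d(5) + 5) = (-1*42)*(-39/10 + 5) = -42*11/10 = -231/5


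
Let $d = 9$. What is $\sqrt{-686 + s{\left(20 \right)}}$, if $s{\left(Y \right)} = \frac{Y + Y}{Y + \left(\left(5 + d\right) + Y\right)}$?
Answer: $\frac{29 i \sqrt{66}}{9} \approx 26.177 i$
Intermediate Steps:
$s{\left(Y \right)} = \frac{2 Y}{14 + 2 Y}$ ($s{\left(Y \right)} = \frac{Y + Y}{Y + \left(\left(5 + 9\right) + Y\right)} = \frac{2 Y}{Y + \left(14 + Y\right)} = \frac{2 Y}{14 + 2 Y}$)
$\sqrt{-686 + s{\left(20 \right)}} = \sqrt{-686 + \frac{20}{7 + 20}} = \sqrt{-686 + \frac{20}{27}} = \sqrt{- \frac{18502}{27}} = \frac{29 i \sqrt{66}}{9}$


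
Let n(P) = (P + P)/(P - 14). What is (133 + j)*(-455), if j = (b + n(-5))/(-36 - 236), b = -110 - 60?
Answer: -78551655/1292 ≈ -60799.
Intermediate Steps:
n(P) = 2*P/(-14 + P) (n(P) = (2*P)/(-14 + P) = 2*P/(-14 + P))
b = -170
j = 805/1292 (j = (-170 + 2*(-5)/(-14 - 5))/(-36 - 236) = (-170 + 2*(-5)/(-19))/(-272) = (-170 + 2*(-5)*(-1/19))*(-1/272) = (-170 + 10/19)*(-1/272) = -3220/19*(-1/272) = 805/1292 ≈ 0.62306)
(133 + j)*(-455) = (133 + 805/1292)*(-455) = (172641/1292)*(-455) = -78551655/1292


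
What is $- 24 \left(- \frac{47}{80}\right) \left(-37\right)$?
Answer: $- \frac{5217}{10} \approx -521.7$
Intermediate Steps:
$- 24 \left(- \frac{47}{80}\right) \left(-37\right) = - 24 \left(\left(-47\right) \frac{1}{80}\right) \left(-37\right) = \left(-24\right) \left(- \frac{47}{80}\right) \left(-37\right) = \frac{141}{10} \left(-37\right) = - \frac{5217}{10}$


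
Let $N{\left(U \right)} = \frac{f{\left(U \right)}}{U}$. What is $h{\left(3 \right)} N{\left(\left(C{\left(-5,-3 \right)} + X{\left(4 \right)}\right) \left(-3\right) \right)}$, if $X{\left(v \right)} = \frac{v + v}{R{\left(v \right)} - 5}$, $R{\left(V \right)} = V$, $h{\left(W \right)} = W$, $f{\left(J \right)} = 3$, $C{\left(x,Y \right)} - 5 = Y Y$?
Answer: $- \frac{1}{2} \approx -0.5$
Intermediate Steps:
$C{\left(x,Y \right)} = 5 + Y^{2}$ ($C{\left(x,Y \right)} = 5 + Y Y = 5 + Y^{2}$)
$X{\left(v \right)} = \frac{2 v}{-5 + v}$ ($X{\left(v \right)} = \frac{v + v}{v - 5} = \frac{2 v}{-5 + v}$)
$N{\left(U \right)} = \frac{3}{U}$
$h{\left(3 \right)} N{\left(\left(C{\left(-5,-3 \right)} + X{\left(4 \right)}\right) \left(-3\right) \right)} = 3 \frac{3}{\left(\left(5 + \left(-3\right)^{2}\right) + 2 \cdot 4 \frac{1}{-5 + 4}\right) \left(-3\right)} = 3 \frac{3}{\left(\left(5 + 9\right) + 2 \cdot 4 \frac{1}{-1}\right) \left(-3\right)} = 3 \frac{3}{\left(14 + 2 \cdot 4 \left(-1\right)\right) \left(-3\right)} = 3 \frac{3}{\left(14 - 8\right) \left(-3\right)} = 3 \frac{3}{6 \left(-3\right)} = 3 \frac{3}{-18} = 3 \cdot 3 \left(- \frac{1}{18}\right) = 3 \left(- \frac{1}{6}\right) = - \frac{1}{2}$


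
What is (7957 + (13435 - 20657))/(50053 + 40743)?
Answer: 735/90796 ≈ 0.0080951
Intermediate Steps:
(7957 + (13435 - 20657))/(50053 + 40743) = (7957 - 7222)/90796 = 735*(1/90796) = 735/90796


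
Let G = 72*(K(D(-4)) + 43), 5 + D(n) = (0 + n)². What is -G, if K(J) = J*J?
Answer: -11808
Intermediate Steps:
D(n) = -5 + n² (D(n) = -5 + (0 + n)² = -5 + n²)
K(J) = J²
G = 11808 (G = 72*((-5 + (-4)²)² + 43) = 72*((-5 + 16)² + 43) = 72*(11² + 43) = 72*(121 + 43) = 72*164 = 11808)
-G = -1*11808 = -11808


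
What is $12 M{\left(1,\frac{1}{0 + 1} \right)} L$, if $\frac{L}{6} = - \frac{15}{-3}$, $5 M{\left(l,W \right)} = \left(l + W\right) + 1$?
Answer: $216$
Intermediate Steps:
$M{\left(l,W \right)} = \frac{1}{5} + \frac{W}{5} + \frac{l}{5}$ ($M{\left(l,W \right)} = \frac{\left(l + W\right) + 1}{5} = \frac{\left(W + l\right) + 1}{5} = \frac{1 + W + l}{5} = \frac{1}{5} + \frac{W}{5} + \frac{l}{5}$)
$L = 30$ ($L = 6 \left(- \frac{15}{-3}\right) = 6 \left(\left(-15\right) \left(- \frac{1}{3}\right)\right) = 6 \cdot 5 = 30$)
$12 M{\left(1,\frac{1}{0 + 1} \right)} L = 12 \left(\frac{1}{5} + \frac{1}{5 \left(0 + 1\right)} + \frac{1}{5} \cdot 1\right) 30 = 12 \left(\frac{1}{5} + \frac{1}{5 \cdot 1} + \frac{1}{5}\right) 30 = 12 \left(\frac{1}{5} + \frac{1}{5} \cdot 1 + \frac{1}{5}\right) 30 = 12 \left(\frac{1}{5} + \frac{1}{5} + \frac{1}{5}\right) 30 = 12 \cdot \frac{3}{5} \cdot 30 = \frac{36}{5} \cdot 30 = 216$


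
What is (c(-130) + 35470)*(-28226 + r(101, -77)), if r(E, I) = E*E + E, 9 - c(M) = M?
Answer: -638255716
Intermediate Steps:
c(M) = 9 - M
r(E, I) = E + E**2 (r(E, I) = E**2 + E = E + E**2)
(c(-130) + 35470)*(-28226 + r(101, -77)) = ((9 - 1*(-130)) + 35470)*(-28226 + 101*(1 + 101)) = ((9 + 130) + 35470)*(-28226 + 101*102) = (139 + 35470)*(-28226 + 10302) = 35609*(-17924) = -638255716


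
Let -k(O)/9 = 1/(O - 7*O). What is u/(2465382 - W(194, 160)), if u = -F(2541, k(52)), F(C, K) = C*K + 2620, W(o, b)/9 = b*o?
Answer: -280103/227346288 ≈ -0.0012321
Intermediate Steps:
W(o, b) = 9*b*o (W(o, b) = 9*(b*o) = 9*b*o)
k(O) = 3/(2*O) (k(O) = -9/(O - 7*O) = -9*(-1/(6*O)) = -(-3)/(2*O) = 3/(2*O))
F(C, K) = 2620 + C*K
u = -280103/104 (u = -(2620 + 2541*((3/2)/52)) = -(2620 + 2541*((3/2)*(1/52))) = -(2620 + 2541*(3/104)) = -(2620 + 7623/104) = -1*280103/104 = -280103/104 ≈ -2693.3)
u/(2465382 - W(194, 160)) = -280103/(104*(2465382 - 9*160*194)) = -280103/(104*(2465382 - 1*279360)) = -280103/(104*(2465382 - 279360)) = -280103/104/2186022 = -280103/104*1/2186022 = -280103/227346288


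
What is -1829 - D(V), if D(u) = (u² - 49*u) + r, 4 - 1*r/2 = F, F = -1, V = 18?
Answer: -1281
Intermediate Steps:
r = 10 (r = 8 - 2*(-1) = 8 + 2 = 10)
D(u) = 10 + u² - 49*u (D(u) = (u² - 49*u) + 10 = 10 + u² - 49*u)
-1829 - D(V) = -1829 - (10 + 18² - 49*18) = -1829 - (10 + 324 - 882) = -1829 - 1*(-548) = -1829 + 548 = -1281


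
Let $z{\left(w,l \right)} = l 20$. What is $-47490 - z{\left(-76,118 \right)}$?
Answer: $-49850$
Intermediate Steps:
$z{\left(w,l \right)} = 20 l$
$-47490 - z{\left(-76,118 \right)} = -47490 - 20 \cdot 118 = -47490 - 2360 = -49850$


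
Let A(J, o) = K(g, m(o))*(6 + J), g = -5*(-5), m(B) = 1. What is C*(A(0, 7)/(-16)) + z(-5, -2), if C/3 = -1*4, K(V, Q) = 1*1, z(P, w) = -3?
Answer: 3/2 ≈ 1.5000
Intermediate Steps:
g = 25
K(V, Q) = 1
A(J, o) = 6 + J (A(J, o) = 1*(6 + J) = 6 + J)
C = -12 (C = 3*(-1*4) = 3*(-4) = -12)
C*(A(0, 7)/(-16)) + z(-5, -2) = -12*(6 + 0)/(-16) - 3 = -72*(-1)/16 - 3 = -12*(-3/8) - 3 = 9/2 - 3 = 3/2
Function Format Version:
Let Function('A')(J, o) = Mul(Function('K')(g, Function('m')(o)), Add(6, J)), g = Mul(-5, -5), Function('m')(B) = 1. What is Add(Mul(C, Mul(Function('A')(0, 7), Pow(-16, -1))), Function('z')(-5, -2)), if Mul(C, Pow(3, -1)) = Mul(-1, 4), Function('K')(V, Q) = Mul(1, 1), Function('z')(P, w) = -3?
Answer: Rational(3, 2) ≈ 1.5000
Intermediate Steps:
g = 25
Function('K')(V, Q) = 1
Function('A')(J, o) = Add(6, J) (Function('A')(J, o) = Mul(1, Add(6, J)) = Add(6, J))
C = -12 (C = Mul(3, Mul(-1, 4)) = Mul(3, -4) = -12)
Add(Mul(C, Mul(Function('A')(0, 7), Pow(-16, -1))), Function('z')(-5, -2)) = Add(Mul(-12, Mul(Add(6, 0), Pow(-16, -1))), -3) = Add(Mul(-12, Mul(6, Rational(-1, 16))), -3) = Add(Mul(-12, Rational(-3, 8)), -3) = Add(Rational(9, 2), -3) = Rational(3, 2)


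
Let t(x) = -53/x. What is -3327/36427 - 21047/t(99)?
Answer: 75901051500/1930631 ≈ 39314.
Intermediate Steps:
-3327/36427 - 21047/t(99) = -3327/36427 - 21047/((-53/99)) = -3327*1/36427 - 21047/((-53*1/99)) = -3327/36427 - 21047/(-53/99) = -3327/36427 - 21047*(-99/53) = -3327/36427 + 2083653/53 = 75901051500/1930631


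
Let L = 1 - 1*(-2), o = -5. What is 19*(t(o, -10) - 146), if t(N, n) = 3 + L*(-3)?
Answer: -2888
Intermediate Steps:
L = 3 (L = 1 + 2 = 3)
t(N, n) = -6 (t(N, n) = 3 + 3*(-3) = 3 - 9 = -6)
19*(t(o, -10) - 146) = 19*(-6 - 146) = 19*(-152) = -2888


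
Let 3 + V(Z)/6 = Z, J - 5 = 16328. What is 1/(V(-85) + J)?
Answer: 1/15805 ≈ 6.3271e-5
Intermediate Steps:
J = 16333 (J = 5 + 16328 = 16333)
V(Z) = -18 + 6*Z
1/(V(-85) + J) = 1/((-18 + 6*(-85)) + 16333) = 1/((-18 - 510) + 16333) = 1/(-528 + 16333) = 1/15805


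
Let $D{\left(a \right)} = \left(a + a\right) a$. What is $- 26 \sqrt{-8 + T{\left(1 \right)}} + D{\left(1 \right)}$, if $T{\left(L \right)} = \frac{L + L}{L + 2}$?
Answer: $2 - \frac{26 i \sqrt{66}}{3} \approx 2.0 - 70.408 i$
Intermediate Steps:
$D{\left(a \right)} = 2 a^{2}$ ($D{\left(a \right)} = 2 a a = 2 a^{2}$)
$T{\left(L \right)} = \frac{2 L}{2 + L}$
$- 26 \sqrt{-8 + T{\left(1 \right)}} + D{\left(1 \right)} = - 26 \sqrt{-8 + 2 \cdot 1 \frac{1}{2 + 1}} + 2 \cdot 1^{2} = - 26 \sqrt{-8 + 2 \cdot 1 \cdot \frac{1}{3}} + 2 \cdot 1 = - 26 \sqrt{-8 + 2 \cdot 1 \cdot \frac{1}{3}} + 2 = - 26 \sqrt{-8 + \frac{2}{3}} + 2 = - 26 \sqrt{- \frac{22}{3}} + 2 = - 26 \frac{i \sqrt{66}}{3} + 2 = - \frac{26 i \sqrt{66}}{3} + 2 = 2 - \frac{26 i \sqrt{66}}{3}$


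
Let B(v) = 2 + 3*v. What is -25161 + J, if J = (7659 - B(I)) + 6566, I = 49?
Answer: -11085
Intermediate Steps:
J = 14076 (J = (7659 - (2 + 3*49)) + 6566 = (7659 - (2 + 147)) + 6566 = (7659 - 1*149) + 6566 = (7659 - 149) + 6566 = 7510 + 6566 = 14076)
-25161 + J = -25161 + 14076 = -11085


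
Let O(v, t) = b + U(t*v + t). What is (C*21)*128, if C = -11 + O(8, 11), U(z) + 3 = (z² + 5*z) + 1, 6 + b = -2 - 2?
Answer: 27613824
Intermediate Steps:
b = -10 (b = -6 + (-2 - 2) = -6 - 4 = -10)
U(z) = -2 + z² + 5*z (U(z) = -3 + ((z² + 5*z) + 1) = -3 + (1 + z² + 5*z) = -2 + z² + 5*z)
O(v, t) = -12 + (t + t*v)² + 5*t + 5*t*v (O(v, t) = -10 + (-2 + (t*v + t)² + 5*(t*v + t)) = -10 + (-2 + (t + t*v)² + 5*(t + t*v)) = -10 + (-2 + (t + t*v)² + (5*t + 5*t*v)) = -10 + (-2 + (t + t*v)² + 5*t + 5*t*v) = -12 + (t + t*v)² + 5*t + 5*t*v)
C = 10273 (C = -11 + (-12 + 11²*(1 + 8)² + 5*11*(1 + 8)) = -11 + (-12 + 121*9² + 5*11*9) = -11 + (-12 + 121*81 + 495) = -11 + (-12 + 9801 + 495) = -11 + 10284 = 10273)
(C*21)*128 = (10273*21)*128 = 215733*128 = 27613824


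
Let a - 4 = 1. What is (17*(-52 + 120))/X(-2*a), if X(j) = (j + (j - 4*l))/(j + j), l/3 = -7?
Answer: -1445/4 ≈ -361.25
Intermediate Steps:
l = -21 (l = 3*(-7) = -21)
a = 5 (a = 4 + 1 = 5)
X(j) = (84 + 2*j)/(2*j) (X(j) = (j + (j - 4*(-21)))/(j + j) = (j + (j + 84))/((2*j)) = (j + (84 + j))*(1/(2*j)) = (84 + 2*j)*(1/(2*j)) = (84 + 2*j)/(2*j))
(17*(-52 + 120))/X(-2*a) = (17*(-52 + 120))/(((42 - 2*5)/((-2*5)))) = (17*68)/(((42 - 10)/(-10))) = 1156/((-1/10*32)) = 1156/(-16/5) = 1156*(-5/16) = -1445/4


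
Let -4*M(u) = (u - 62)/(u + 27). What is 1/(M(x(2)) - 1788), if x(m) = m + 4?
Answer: -33/58990 ≈ -0.00055942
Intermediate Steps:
x(m) = 4 + m
M(u) = -(-62 + u)/(4*(27 + u)) (M(u) = -(u - 62)/(4*(u + 27)) = -(-62 + u)/(4*(27 + u)))
1/(M(x(2)) - 1788) = 1/((62 - (4 + 2))/(4*(27 + (4 + 2))) - 1788) = 1/((62 - 1*6)/(4*(27 + 6)) - 1788) = 1/((¼)*(62 - 6)/33 - 1788) = 1/((¼)*(1/33)*56 - 1788) = 1/(14/33 - 1788) = 1/(-58990/33) = -33/58990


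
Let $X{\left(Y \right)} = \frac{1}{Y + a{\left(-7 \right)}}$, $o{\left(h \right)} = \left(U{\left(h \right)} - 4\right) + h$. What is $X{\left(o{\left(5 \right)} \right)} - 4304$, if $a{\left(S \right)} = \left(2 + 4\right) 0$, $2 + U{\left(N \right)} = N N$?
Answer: $- \frac{103295}{24} \approx -4304.0$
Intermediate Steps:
$U{\left(N \right)} = -2 + N^{2}$ ($U{\left(N \right)} = -2 + N N = -2 + N^{2}$)
$a{\left(S \right)} = 0$ ($a{\left(S \right)} = 6 \cdot 0 = 0$)
$o{\left(h \right)} = -6 + h + h^{2}$ ($o{\left(h \right)} = \left(\left(-2 + h^{2}\right) - 4\right) + h = \left(-6 + h^{2}\right) + h = -6 + h + h^{2}$)
$X{\left(Y \right)} = \frac{1}{Y}$ ($X{\left(Y \right)} = \frac{1}{Y + 0} = \frac{1}{Y}$)
$X{\left(o{\left(5 \right)} \right)} - 4304 = \frac{1}{-6 + 5 + 5^{2}} - 4304 = \frac{1}{-6 + 5 + 25} - 4304 = \frac{1}{24} - 4304 = - \frac{103295}{24}$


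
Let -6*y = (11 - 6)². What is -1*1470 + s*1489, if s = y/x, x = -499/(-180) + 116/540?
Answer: -5721360/1613 ≈ -3547.0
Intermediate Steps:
y = -25/6 (y = -(11 - 6)²/6 = -⅙*5² = -⅙*25 = -25/6 ≈ -4.1667)
x = 1613/540 (x = -499*(-1/180) + 116*(1/540) = 499/180 + 29/135 = 1613/540 ≈ 2.9870)
s = -2250/1613 (s = -25/(6*1613/540) = -25/6*540/1613 = -2250/1613 ≈ -1.3949)
-1*1470 + s*1489 = -1*1470 - 2250/1613*1489 = -1470 - 3350250/1613 = -5721360/1613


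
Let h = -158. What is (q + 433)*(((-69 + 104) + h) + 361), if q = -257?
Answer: 41888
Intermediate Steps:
(q + 433)*(((-69 + 104) + h) + 361) = (-257 + 433)*(((-69 + 104) - 158) + 361) = 176*((35 - 158) + 361) = 176*(-123 + 361) = 176*238 = 41888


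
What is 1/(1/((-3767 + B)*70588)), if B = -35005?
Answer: -2736837936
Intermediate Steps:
1/(1/((-3767 + B)*70588)) = 1/(1/(-3767 - 35005*70588)) = 1/((1/70588)/(-38772)) = 1/(-1/38772*1/70588) = 1/(-1/2736837936) = -2736837936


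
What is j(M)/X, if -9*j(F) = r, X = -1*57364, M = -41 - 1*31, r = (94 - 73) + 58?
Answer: 79/516276 ≈ 0.00015302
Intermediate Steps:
r = 79 (r = 21 + 58 = 79)
M = -72 (M = -41 - 31 = -72)
X = -57364
j(F) = -79/9 (j(F) = -1/9*79 = -79/9)
j(M)/X = -79/9/(-57364) = -79/9*(-1/57364) = 79/516276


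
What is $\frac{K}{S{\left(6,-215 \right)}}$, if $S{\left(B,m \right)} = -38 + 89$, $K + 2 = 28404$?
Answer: $\frac{28402}{51} \approx 556.9$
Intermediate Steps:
$K = 28402$ ($K = -2 + 28404 = 28402$)
$S{\left(B,m \right)} = 51$
$\frac{K}{S{\left(6,-215 \right)}} = \frac{28402}{51}$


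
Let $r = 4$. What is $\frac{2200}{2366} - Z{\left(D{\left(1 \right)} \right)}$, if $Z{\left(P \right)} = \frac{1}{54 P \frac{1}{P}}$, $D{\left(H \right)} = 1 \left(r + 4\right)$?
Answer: $\frac{58217}{63882} \approx 0.91132$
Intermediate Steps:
$D{\left(H \right)} = 8$ ($D{\left(H \right)} = 1 \left(4 + 4\right) = 1 \cdot 8 = 8$)
$Z{\left(P \right)} = \frac{1}{54}$
$\frac{2200}{2366} - Z{\left(D{\left(1 \right)} \right)} = \frac{2200}{2366} - \frac{1}{54} = 2200 \cdot \frac{1}{2366} - \frac{1}{54} = \frac{1100}{1183} - \frac{1}{54} = \frac{58217}{63882}$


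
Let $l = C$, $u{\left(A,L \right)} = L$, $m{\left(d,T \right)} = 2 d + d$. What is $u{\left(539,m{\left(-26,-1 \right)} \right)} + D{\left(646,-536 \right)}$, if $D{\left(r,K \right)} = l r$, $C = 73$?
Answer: $47080$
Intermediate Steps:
$m{\left(d,T \right)} = 3 d$
$l = 73$
$D{\left(r,K \right)} = 73 r$
$u{\left(539,m{\left(-26,-1 \right)} \right)} + D{\left(646,-536 \right)} = 3 \left(-26\right) + 73 \cdot 646 = -78 + 47158 = 47080$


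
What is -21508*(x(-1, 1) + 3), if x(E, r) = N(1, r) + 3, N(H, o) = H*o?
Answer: -150556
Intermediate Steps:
x(E, r) = 3 + r (x(E, r) = 1*r + 3 = r + 3 = 3 + r)
-21508*(x(-1, 1) + 3) = -21508*((3 + 1) + 3) = -21508*(4 + 3) = -21508*7 = -5377*28 = -150556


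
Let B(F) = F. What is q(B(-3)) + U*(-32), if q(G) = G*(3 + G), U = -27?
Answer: 864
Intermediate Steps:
q(B(-3)) + U*(-32) = -3*(3 - 3) - 27*(-32) = -3*0 + 864 = 0 + 864 = 864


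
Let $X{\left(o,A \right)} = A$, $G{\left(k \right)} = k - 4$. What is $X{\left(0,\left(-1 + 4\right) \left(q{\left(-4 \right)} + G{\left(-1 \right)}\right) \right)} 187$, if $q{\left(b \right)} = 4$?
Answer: $-561$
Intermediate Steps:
$G{\left(k \right)} = -4 + k$
$X{\left(0,\left(-1 + 4\right) \left(q{\left(-4 \right)} + G{\left(-1 \right)}\right) \right)} 187 = \left(-1 + 4\right) \left(4 - 5\right) 187 = 3 \left(4 - 5\right) 187 = 3 \left(-1\right) 187 = \left(-3\right) 187 = -561$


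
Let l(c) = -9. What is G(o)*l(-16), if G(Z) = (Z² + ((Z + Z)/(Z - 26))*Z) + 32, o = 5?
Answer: -3441/7 ≈ -491.57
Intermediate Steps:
G(Z) = 32 + Z² + 2*Z²/(-26 + Z) (G(Z) = (Z² + ((2*Z)/(-26 + Z))*Z) + 32 = (Z² + (2*Z/(-26 + Z))*Z) + 32 = (Z² + 2*Z²/(-26 + Z)) + 32 = 32 + Z² + 2*Z²/(-26 + Z))
G(o)*l(-16) = ((-832 + 5³ - 24*5² + 32*5)/(-26 + 5))*(-9) = ((-832 + 125 - 24*25 + 160)/(-21))*(-9) = -(-832 + 125 - 600 + 160)/21*(-9) = -1/21*(-1147)*(-9) = (1147/21)*(-9) = -3441/7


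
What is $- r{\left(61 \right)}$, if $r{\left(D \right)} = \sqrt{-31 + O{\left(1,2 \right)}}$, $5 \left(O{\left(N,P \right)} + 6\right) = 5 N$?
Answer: $- 6 i \approx - 6.0 i$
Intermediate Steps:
$O{\left(N,P \right)} = -6 + N$ ($O{\left(N,P \right)} = -6 + \frac{5 N}{5} = -6 + N$)
$r{\left(D \right)} = 6 i$ ($r{\left(D \right)} = \sqrt{-31 + \left(-6 + 1\right)} = \sqrt{-31 - 5} = \sqrt{-36} = 6 i$)
$- r{\left(61 \right)} = - 6 i$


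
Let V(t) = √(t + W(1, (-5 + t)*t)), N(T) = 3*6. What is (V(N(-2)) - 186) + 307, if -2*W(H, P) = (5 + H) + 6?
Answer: 121 + 2*√3 ≈ 124.46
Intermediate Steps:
W(H, P) = -11/2 - H/2 (W(H, P) = -((5 + H) + 6)/2 = -(11 + H)/2 = -11/2 - H/2)
N(T) = 18
V(t) = √(-6 + t) (V(t) = √(t + (-11/2 - ½*1)) = √(t + (-11/2 - ½)) = √(t - 6) = √(-6 + t))
(V(N(-2)) - 186) + 307 = (√(-6 + 18) - 186) + 307 = (√12 - 186) + 307 = (2*√3 - 186) + 307 = (-186 + 2*√3) + 307 = 121 + 2*√3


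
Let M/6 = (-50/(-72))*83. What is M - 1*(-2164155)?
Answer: 12987005/6 ≈ 2.1645e+6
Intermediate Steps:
M = 2075/6 (M = 6*((-50/(-72))*83) = 6*(-1/72*(-50)*83) = 6*((25/36)*83) = 6*(2075/36) = 2075/6 ≈ 345.83)
M - 1*(-2164155) = 2075/6 - 1*(-2164155) = 2075/6 + 2164155 = 12987005/6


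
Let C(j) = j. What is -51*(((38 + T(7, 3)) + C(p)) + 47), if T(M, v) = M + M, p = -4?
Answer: -4845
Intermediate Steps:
T(M, v) = 2*M
-51*(((38 + T(7, 3)) + C(p)) + 47) = -51*(((38 + 2*7) - 4) + 47) = -51*(((38 + 14) - 4) + 47) = -51*((52 - 4) + 47) = -51*(48 + 47) = -51*95 = -4845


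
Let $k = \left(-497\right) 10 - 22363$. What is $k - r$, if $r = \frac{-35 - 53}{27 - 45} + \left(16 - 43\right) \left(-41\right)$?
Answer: $- \frac{256004}{9} \approx -28445.0$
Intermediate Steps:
$k = -27333$ ($k = -4970 - 22363 = -27333$)
$r = \frac{10007}{9}$ ($r = - \frac{88}{-18} + \left(16 - 43\right) \left(-41\right) = \left(-88\right) \left(- \frac{1}{18}\right) - -1107 = \frac{44}{9} + 1107 = \frac{10007}{9} \approx 1111.9$)
$k - r = -27333 - \frac{10007}{9} = - \frac{256004}{9}$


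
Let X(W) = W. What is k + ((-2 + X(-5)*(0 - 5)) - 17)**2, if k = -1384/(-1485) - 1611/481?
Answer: 23987629/714285 ≈ 33.583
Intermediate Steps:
k = -1726631/714285 (k = -1384*(-1/1485) - 1611*1/481 = 1384/1485 - 1611/481 = -1726631/714285 ≈ -2.4173)
k + ((-2 + X(-5)*(0 - 5)) - 17)**2 = -1726631/714285 + ((-2 - 5*(0 - 5)) - 17)**2 = -1726631/714285 + ((-2 - 5*(-5)) - 17)**2 = -1726631/714285 + ((-2 + 25) - 17)**2 = -1726631/714285 + (23 - 17)**2 = -1726631/714285 + 6**2 = -1726631/714285 + 36 = 23987629/714285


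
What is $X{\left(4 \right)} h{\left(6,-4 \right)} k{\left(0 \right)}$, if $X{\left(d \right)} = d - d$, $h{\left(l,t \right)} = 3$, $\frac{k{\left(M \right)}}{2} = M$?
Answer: $0$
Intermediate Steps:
$k{\left(M \right)} = 2 M$
$X{\left(d \right)} = 0$
$X{\left(4 \right)} h{\left(6,-4 \right)} k{\left(0 \right)} = 0 \cdot 3 \cdot 2 \cdot 0 = 0 \cdot 0 = 0$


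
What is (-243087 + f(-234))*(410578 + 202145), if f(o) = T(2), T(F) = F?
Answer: -148943770455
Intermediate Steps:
f(o) = 2
(-243087 + f(-234))*(410578 + 202145) = (-243087 + 2)*(410578 + 202145) = -243085*612723 = -148943770455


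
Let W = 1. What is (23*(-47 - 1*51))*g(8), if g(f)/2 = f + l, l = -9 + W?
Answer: 0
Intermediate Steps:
l = -8 (l = -9 + 1 = -8)
g(f) = -16 + 2*f (g(f) = 2*(f - 8) = 2*(-8 + f) = -16 + 2*f)
(23*(-47 - 1*51))*g(8) = (23*(-47 - 1*51))*(-16 + 2*8) = (23*(-47 - 51))*(-16 + 16) = (23*(-98))*0 = -2254*0 = 0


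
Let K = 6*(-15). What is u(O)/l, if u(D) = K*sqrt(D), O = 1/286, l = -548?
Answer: 45*sqrt(286)/78364 ≈ 0.0097113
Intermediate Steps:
K = -90
O = 1/286 ≈ 0.0034965
u(D) = -90*sqrt(D)
u(O)/l = -45*sqrt(286)/143/(-548) = -45*sqrt(286)/143*(-1/548) = 45*sqrt(286)/78364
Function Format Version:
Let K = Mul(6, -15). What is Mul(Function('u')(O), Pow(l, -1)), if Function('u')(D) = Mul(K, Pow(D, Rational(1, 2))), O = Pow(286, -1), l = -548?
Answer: Mul(Rational(45, 78364), Pow(286, Rational(1, 2))) ≈ 0.0097113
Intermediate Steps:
K = -90
O = Rational(1, 286) ≈ 0.0034965
Function('u')(D) = Mul(-90, Pow(D, Rational(1, 2)))
Mul(Function('u')(O), Pow(l, -1)) = Mul(Mul(-90, Pow(Rational(1, 286), Rational(1, 2))), Pow(-548, -1)) = Mul(Mul(-90, Mul(Rational(1, 286), Pow(286, Rational(1, 2)))), Rational(-1, 548)) = Mul(Mul(Rational(-45, 143), Pow(286, Rational(1, 2))), Rational(-1, 548)) = Mul(Rational(45, 78364), Pow(286, Rational(1, 2)))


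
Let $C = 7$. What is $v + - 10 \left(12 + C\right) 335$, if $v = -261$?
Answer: $-63911$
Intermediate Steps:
$v + - 10 \left(12 + C\right) 335 = -261 + - 10 \left(12 + 7\right) 335 = -261 + \left(-10\right) 19 \cdot 335 = -261 - 63650 = -63911$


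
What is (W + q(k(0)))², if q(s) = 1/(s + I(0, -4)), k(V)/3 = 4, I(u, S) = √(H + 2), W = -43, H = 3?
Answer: 35581230/19321 + 11930*√5/19321 ≈ 1843.0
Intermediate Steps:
I(u, S) = √5 (I(u, S) = √(3 + 2) = √5)
k(V) = 12 (k(V) = 3*4 = 12)
q(s) = 1/(s + √5)
(W + q(k(0)))² = (-43 + 1/(12 + √5))²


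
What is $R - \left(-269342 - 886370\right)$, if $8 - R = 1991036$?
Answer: $-835316$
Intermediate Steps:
$R = -1991028$ ($R = 8 - 1991036 = -1991028$)
$R - \left(-269342 - 886370\right) = -1991028 - \left(-269342 - 886370\right) = -1991028 - -1155712 = -1991028 + 1155712 = -835316$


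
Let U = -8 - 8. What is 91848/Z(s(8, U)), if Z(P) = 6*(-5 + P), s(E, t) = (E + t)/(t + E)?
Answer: -3827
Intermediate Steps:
U = -16
s(E, t) = 1 (s(E, t) = (E + t)/(E + t) = 1)
Z(P) = -30 + 6*P
91848/Z(s(8, U)) = 91848/(-30 + 6*1) = 91848/(-30 + 6) = 91848/(-24) = 91848*(-1/24) = -3827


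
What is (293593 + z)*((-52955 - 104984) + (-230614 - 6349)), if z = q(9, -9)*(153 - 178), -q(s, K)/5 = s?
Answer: -116384727636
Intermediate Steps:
q(s, K) = -5*s
z = 1125 (z = (-5*9)*(153 - 178) = -45*(-25) = 1125)
(293593 + z)*((-52955 - 104984) + (-230614 - 6349)) = (293593 + 1125)*((-52955 - 104984) + (-230614 - 6349)) = 294718*(-157939 - 236963) = 294718*(-394902) = -116384727636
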